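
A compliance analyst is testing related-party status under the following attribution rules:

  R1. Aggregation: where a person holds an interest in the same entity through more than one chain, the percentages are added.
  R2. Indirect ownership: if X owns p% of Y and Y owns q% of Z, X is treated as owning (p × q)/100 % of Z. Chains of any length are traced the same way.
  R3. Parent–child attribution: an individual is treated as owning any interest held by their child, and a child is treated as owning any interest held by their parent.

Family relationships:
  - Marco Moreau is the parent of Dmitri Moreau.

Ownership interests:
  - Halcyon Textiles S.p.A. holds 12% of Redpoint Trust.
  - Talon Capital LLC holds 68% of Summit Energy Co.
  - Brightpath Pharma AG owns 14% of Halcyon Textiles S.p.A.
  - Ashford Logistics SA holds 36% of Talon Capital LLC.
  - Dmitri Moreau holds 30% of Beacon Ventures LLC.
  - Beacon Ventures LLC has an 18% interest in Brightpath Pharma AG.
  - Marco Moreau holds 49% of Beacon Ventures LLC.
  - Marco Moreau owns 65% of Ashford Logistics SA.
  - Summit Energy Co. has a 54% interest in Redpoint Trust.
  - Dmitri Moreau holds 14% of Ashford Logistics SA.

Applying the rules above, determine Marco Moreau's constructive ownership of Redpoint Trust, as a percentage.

By parent–child attribution (R3), Marco Moreau is treated as also owning Dmitri Moreau's interest in Ashford Logistics SA, giving 65% + 14% = 79%.
By parent–child attribution (R3), Marco Moreau is treated as also owning Dmitri Moreau's interest in Beacon Ventures LLC, giving 49% + 30% = 79%.
Chain via Ashford Logistics SA → Talon Capital LLC → Summit Energy Co. (R2): 79% × 36% × 68% × 54% = 10.443168% of Redpoint Trust.
Chain via Beacon Ventures LLC → Brightpath Pharma AG → Halcyon Textiles S.p.A. (R2): 79% × 18% × 14% × 12% = 0.238896% of Redpoint Trust.
Aggregating (R1): 10.443168% + 0.238896% = 10.682064%.

10.682064%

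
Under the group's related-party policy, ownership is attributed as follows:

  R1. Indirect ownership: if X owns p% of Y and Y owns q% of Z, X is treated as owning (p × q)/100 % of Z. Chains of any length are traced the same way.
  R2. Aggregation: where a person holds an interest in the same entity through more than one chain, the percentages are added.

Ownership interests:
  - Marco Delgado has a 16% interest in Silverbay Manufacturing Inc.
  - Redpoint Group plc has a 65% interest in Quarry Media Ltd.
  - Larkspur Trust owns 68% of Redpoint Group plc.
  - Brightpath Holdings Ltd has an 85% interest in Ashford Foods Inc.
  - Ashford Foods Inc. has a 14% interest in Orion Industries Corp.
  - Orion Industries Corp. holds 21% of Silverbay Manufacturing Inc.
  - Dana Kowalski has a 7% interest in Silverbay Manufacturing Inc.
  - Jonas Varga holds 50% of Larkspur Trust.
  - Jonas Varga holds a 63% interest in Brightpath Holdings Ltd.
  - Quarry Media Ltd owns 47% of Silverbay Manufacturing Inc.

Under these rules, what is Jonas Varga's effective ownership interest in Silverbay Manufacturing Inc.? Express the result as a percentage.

Chain via Brightpath Holdings Ltd → Ashford Foods Inc. → Orion Industries Corp. (R1): 63% × 85% × 14% × 21% = 1.57437% of Silverbay Manufacturing Inc.
Chain via Larkspur Trust → Redpoint Group plc → Quarry Media Ltd (R1): 50% × 68% × 65% × 47% = 10.387% of Silverbay Manufacturing Inc.
Aggregating (R2): 1.57437% + 10.387% = 11.96137%.

11.96137%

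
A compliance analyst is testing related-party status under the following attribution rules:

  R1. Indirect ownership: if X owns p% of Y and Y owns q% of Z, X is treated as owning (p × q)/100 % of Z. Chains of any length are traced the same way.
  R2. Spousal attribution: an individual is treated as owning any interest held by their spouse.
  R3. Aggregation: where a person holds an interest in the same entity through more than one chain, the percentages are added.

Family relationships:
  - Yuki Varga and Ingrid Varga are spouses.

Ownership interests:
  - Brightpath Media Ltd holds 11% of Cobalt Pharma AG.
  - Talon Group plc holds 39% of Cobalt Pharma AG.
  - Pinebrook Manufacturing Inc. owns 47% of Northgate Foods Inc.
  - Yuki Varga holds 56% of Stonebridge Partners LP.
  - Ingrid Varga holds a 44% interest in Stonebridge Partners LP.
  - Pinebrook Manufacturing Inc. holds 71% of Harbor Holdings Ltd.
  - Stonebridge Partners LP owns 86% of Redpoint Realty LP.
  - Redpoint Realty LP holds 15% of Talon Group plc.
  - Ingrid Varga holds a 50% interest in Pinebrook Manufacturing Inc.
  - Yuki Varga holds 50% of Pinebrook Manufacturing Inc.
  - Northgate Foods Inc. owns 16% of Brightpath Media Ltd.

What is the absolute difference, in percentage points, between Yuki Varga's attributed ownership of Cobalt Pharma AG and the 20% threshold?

By spousal attribution (R2), Yuki Varga is treated as also owning Ingrid Varga's interest in Pinebrook Manufacturing Inc, giving 50% + 50% = 100%.
By spousal attribution (R2), Yuki Varga is treated as also owning Ingrid Varga's interest in Stonebridge Partners LP, giving 56% + 44% = 100%.
Chain via Pinebrook Manufacturing Inc. → Northgate Foods Inc. → Brightpath Media Ltd (R1): 100% × 47% × 16% × 11% = 0.8272% of Cobalt Pharma AG.
Chain via Stonebridge Partners LP → Redpoint Realty LP → Talon Group plc (R1): 100% × 86% × 15% × 39% = 5.031% of Cobalt Pharma AG.
Aggregating (R3): 0.8272% + 5.031% = 5.8582%.
5.8582% falls short of the 20% threshold by 14.1418 percentage points.

14.1418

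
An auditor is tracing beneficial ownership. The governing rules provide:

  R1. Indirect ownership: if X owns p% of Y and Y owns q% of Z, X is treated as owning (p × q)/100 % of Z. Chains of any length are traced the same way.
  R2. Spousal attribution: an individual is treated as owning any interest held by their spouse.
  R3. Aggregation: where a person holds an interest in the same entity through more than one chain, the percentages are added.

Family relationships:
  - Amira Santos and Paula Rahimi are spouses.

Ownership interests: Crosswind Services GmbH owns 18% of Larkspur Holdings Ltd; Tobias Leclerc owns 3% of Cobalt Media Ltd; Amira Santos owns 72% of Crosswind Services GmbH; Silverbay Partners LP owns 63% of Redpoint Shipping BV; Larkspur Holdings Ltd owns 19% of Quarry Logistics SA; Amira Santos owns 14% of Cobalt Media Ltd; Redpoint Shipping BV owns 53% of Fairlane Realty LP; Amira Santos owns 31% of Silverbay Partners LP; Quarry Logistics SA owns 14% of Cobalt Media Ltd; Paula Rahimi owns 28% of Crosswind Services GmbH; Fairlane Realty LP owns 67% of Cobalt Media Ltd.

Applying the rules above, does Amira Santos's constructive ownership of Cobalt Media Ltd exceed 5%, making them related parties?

By spousal attribution (R2), Amira Santos is treated as also owning Paula Rahimi's interest in Crosswind Services GmbH, giving 72% + 28% = 100%.
Chain via Crosswind Services GmbH → Larkspur Holdings Ltd → Quarry Logistics SA (R1): 100% × 18% × 19% × 14% = 0.4788% of Cobalt Media Ltd.
Chain via Silverbay Partners LP → Redpoint Shipping BV → Fairlane Realty LP (R1): 31% × 63% × 53% × 67% = 6.935103% of Cobalt Media Ltd.
Direct interest in Cobalt Media Ltd: 14%.
Aggregating (R3): 0.4788% + 6.935103% + 14% = 21.413903%.
21.413903% exceeds the 5% threshold, so Amira is a related party to Cobalt Media Ltd.

Yes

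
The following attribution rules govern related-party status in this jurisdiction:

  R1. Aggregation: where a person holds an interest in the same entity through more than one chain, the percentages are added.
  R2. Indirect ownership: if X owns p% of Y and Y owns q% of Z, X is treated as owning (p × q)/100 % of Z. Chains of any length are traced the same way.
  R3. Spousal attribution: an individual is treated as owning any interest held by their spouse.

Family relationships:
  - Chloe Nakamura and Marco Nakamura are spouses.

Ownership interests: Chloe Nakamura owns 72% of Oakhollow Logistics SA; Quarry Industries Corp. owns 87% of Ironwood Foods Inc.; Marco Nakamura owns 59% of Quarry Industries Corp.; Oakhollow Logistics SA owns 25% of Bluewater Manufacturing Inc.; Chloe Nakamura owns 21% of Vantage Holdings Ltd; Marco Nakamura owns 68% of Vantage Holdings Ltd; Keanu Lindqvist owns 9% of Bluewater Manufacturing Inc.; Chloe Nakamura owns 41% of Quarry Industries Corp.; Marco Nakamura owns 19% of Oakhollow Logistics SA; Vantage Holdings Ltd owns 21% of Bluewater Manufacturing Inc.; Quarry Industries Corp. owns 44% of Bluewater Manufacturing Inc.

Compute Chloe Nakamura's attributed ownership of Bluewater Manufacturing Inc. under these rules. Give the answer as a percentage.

By spousal attribution (R3), Chloe Nakamura is treated as also owning Marco Nakamura's interest in Oakhollow Logistics SA, giving 72% + 19% = 91%.
By spousal attribution (R3), Chloe Nakamura is treated as also owning Marco Nakamura's interest in Quarry Industries Corp, giving 41% + 59% = 100%.
By spousal attribution (R3), Chloe Nakamura is treated as also owning Marco Nakamura's interest in Vantage Holdings Ltd, giving 21% + 68% = 89%.
Chain via Oakhollow Logistics SA (R2): 91% × 25% = 22.75% of Bluewater Manufacturing Inc.
Chain via Quarry Industries Corp. (R2): 100% × 44% = 44% of Bluewater Manufacturing Inc.
Chain via Vantage Holdings Ltd (R2): 89% × 21% = 18.69% of Bluewater Manufacturing Inc.
Aggregating (R1): 22.75% + 44% + 18.69% = 85.44%.

85.44%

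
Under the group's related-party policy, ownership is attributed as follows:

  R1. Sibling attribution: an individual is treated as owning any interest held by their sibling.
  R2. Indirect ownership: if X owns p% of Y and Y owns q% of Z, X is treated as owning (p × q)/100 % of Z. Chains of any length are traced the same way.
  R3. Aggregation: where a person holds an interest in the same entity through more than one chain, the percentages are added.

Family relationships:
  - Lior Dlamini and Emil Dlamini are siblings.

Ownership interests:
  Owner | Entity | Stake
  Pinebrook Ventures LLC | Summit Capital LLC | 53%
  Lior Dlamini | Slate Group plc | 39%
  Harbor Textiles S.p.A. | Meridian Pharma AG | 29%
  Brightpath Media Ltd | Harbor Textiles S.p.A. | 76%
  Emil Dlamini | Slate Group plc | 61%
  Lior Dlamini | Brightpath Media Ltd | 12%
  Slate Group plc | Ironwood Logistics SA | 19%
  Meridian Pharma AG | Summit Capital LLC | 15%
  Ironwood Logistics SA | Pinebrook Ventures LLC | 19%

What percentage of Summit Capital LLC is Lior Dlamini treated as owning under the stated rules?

2.31002%

By sibling attribution (R1), Lior Dlamini is treated as also owning Emil Dlamini's interest in Slate Group plc, giving 39% + 61% = 100%.
Chain via Slate Group plc → Ironwood Logistics SA → Pinebrook Ventures LLC (R2): 100% × 19% × 19% × 53% = 1.9133% of Summit Capital LLC.
Chain via Brightpath Media Ltd → Harbor Textiles S.p.A. → Meridian Pharma AG (R2): 12% × 76% × 29% × 15% = 0.39672% of Summit Capital LLC.
Aggregating (R3): 1.9133% + 0.39672% = 2.31002%.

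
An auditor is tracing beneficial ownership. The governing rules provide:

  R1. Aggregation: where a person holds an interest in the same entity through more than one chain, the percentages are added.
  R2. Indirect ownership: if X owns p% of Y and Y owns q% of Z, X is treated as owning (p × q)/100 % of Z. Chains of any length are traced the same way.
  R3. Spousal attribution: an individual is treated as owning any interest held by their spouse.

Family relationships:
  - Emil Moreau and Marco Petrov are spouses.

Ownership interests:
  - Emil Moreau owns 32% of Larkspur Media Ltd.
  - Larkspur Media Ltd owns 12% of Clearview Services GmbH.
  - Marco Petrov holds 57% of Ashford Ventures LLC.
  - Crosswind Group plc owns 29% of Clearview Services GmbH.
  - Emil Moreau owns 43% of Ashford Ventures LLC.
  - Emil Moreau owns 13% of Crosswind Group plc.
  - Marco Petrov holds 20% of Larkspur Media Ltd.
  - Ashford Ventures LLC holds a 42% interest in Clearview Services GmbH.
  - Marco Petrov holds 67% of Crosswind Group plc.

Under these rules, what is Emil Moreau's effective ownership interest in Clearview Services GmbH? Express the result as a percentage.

71.44%

By spousal attribution (R3), Emil Moreau is treated as also owning Marco Petrov's interest in Larkspur Media Ltd, giving 32% + 20% = 52%.
By spousal attribution (R3), Emil Moreau is treated as also owning Marco Petrov's interest in Ashford Ventures LLC, giving 43% + 57% = 100%.
By spousal attribution (R3), Emil Moreau is treated as also owning Marco Petrov's interest in Crosswind Group plc, giving 13% + 67% = 80%.
Chain via Larkspur Media Ltd (R2): 52% × 12% = 6.24% of Clearview Services GmbH.
Chain via Ashford Ventures LLC (R2): 100% × 42% = 42% of Clearview Services GmbH.
Chain via Crosswind Group plc (R2): 80% × 29% = 23.2% of Clearview Services GmbH.
Aggregating (R1): 6.24% + 42% + 23.2% = 71.44%.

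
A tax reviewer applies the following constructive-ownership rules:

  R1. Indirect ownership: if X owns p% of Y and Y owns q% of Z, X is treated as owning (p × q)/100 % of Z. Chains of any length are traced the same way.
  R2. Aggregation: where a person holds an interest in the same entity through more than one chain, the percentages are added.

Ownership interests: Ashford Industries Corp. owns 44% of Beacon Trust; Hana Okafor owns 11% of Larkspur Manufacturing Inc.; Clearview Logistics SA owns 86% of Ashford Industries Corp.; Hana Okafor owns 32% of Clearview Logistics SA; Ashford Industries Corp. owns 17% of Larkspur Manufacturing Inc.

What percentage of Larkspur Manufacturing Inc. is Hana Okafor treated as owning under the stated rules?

15.6784%

Chain via Clearview Logistics SA → Ashford Industries Corp. (R1): 32% × 86% × 17% = 4.6784% of Larkspur Manufacturing Inc.
Direct interest in Larkspur Manufacturing Inc: 11%.
Aggregating (R2): 4.6784% + 11% = 15.6784%.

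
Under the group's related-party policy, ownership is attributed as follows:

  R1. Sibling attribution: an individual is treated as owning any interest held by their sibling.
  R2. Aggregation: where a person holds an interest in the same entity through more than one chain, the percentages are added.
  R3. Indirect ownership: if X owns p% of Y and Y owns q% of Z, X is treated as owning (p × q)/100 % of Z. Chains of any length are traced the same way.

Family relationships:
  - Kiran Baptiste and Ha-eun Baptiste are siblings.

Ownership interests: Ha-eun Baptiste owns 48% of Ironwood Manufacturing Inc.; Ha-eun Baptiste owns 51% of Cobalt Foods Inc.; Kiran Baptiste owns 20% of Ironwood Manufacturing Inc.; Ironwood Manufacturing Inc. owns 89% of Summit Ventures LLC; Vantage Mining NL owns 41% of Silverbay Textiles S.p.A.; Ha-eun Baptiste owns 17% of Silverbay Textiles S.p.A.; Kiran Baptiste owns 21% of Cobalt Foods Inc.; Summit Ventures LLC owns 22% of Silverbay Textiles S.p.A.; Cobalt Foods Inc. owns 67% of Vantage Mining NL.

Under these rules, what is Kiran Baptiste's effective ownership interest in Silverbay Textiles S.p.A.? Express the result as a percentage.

By sibling attribution (R1), Kiran Baptiste is treated as also owning Ha-eun Baptiste's interest in Cobalt Foods Inc, giving 21% + 51% = 72%.
By sibling attribution (R1), Kiran Baptiste is treated as also owning Ha-eun Baptiste's interest in Ironwood Manufacturing Inc, giving 20% + 48% = 68%.
By sibling attribution (R1), Kiran Baptiste is treated as owning Ha-eun Baptiste's 17% interest in Silverbay Textiles S.p.A.
Chain via Cobalt Foods Inc. → Vantage Mining NL (R3): 72% × 67% × 41% = 19.7784% of Silverbay Textiles S.p.A.
Chain via Ironwood Manufacturing Inc. → Summit Ventures LLC (R3): 68% × 89% × 22% = 13.3144% of Silverbay Textiles S.p.A.
Direct interest in Silverbay Textiles S.p.A: 17%.
Aggregating (R2): 19.7784% + 13.3144% + 17% = 50.0928%.

50.0928%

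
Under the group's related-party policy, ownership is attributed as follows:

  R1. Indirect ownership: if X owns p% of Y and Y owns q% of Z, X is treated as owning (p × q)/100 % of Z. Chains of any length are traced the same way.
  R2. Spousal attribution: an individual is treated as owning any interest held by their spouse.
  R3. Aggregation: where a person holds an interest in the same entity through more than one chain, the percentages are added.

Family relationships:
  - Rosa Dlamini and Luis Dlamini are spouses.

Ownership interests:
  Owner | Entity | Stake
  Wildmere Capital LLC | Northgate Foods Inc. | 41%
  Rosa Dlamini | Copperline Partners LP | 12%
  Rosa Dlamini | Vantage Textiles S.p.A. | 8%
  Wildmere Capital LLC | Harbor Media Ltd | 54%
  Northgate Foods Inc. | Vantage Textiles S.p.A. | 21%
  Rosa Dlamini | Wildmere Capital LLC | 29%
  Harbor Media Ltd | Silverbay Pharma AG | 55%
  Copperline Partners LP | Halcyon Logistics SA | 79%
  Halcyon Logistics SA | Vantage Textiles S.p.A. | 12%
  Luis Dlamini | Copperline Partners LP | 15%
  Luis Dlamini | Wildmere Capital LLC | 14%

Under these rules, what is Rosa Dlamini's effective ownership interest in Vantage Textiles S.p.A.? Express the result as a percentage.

14.2619%

By spousal attribution (R2), Rosa Dlamini is treated as also owning Luis Dlamini's interest in Copperline Partners LP, giving 12% + 15% = 27%.
By spousal attribution (R2), Rosa Dlamini is treated as also owning Luis Dlamini's interest in Wildmere Capital LLC, giving 29% + 14% = 43%.
Chain via Copperline Partners LP → Halcyon Logistics SA (R1): 27% × 79% × 12% = 2.5596% of Vantage Textiles S.p.A.
Chain via Wildmere Capital LLC → Northgate Foods Inc. (R1): 43% × 41% × 21% = 3.7023% of Vantage Textiles S.p.A.
Direct interest in Vantage Textiles S.p.A: 8%.
Aggregating (R3): 2.5596% + 3.7023% + 8% = 14.2619%.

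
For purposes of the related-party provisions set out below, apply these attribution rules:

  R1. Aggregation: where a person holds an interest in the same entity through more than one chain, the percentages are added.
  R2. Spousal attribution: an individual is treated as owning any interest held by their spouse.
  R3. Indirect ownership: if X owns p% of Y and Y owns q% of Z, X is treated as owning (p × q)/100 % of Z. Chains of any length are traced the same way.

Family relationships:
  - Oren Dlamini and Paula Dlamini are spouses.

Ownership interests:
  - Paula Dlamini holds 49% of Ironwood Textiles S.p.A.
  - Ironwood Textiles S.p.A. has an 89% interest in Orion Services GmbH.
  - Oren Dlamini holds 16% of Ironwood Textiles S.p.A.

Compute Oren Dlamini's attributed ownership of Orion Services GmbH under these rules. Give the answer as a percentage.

By spousal attribution (R2), Oren Dlamini is treated as also owning Paula Dlamini's interest in Ironwood Textiles S.p.A, giving 16% + 49% = 65%.
Chain via Ironwood Textiles S.p.A. (R3): 65% × 89% = 57.85% of Orion Services GmbH.

57.85%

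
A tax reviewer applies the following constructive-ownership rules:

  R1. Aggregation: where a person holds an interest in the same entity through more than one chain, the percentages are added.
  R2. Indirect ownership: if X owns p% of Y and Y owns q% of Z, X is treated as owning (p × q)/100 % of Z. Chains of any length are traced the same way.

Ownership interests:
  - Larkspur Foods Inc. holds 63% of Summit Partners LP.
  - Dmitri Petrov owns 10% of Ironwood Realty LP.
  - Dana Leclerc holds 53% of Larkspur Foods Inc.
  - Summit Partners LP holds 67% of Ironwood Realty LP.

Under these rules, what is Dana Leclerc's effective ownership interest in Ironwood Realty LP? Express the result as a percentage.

22.3713%

Chain via Larkspur Foods Inc. → Summit Partners LP (R2): 53% × 63% × 67% = 22.3713% of Ironwood Realty LP.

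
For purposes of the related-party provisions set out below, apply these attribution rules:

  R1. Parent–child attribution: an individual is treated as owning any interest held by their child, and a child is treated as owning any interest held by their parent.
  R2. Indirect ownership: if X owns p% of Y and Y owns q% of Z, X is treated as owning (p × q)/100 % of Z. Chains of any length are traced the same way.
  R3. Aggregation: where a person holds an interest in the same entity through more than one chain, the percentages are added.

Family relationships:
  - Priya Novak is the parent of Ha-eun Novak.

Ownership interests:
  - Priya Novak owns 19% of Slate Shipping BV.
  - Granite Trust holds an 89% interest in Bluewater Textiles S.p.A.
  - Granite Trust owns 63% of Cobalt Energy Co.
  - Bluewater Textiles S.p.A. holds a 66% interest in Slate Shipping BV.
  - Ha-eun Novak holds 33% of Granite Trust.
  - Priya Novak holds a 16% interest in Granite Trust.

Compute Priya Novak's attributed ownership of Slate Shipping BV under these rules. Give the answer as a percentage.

47.7826%

By parent–child attribution (R1), Priya Novak is treated as also owning Ha-eun Novak's interest in Granite Trust, giving 16% + 33% = 49%.
Chain via Granite Trust → Bluewater Textiles S.p.A. (R2): 49% × 89% × 66% = 28.7826% of Slate Shipping BV.
Direct interest in Slate Shipping BV: 19%.
Aggregating (R3): 28.7826% + 19% = 47.7826%.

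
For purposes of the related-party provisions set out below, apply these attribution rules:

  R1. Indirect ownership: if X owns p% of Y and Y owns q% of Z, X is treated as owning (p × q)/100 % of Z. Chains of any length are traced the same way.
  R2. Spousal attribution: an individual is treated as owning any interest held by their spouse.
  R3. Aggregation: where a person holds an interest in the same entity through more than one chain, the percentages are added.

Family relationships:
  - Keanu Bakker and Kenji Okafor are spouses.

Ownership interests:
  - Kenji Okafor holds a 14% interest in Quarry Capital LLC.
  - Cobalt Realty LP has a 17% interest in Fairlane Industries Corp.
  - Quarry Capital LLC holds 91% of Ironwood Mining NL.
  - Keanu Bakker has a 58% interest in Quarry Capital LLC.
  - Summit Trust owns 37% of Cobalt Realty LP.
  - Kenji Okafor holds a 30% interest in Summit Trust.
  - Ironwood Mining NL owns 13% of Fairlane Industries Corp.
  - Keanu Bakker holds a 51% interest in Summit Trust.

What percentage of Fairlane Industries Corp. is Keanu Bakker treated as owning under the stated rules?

By spousal attribution (R2), Keanu Bakker is treated as also owning Kenji Okafor's interest in Summit Trust, giving 51% + 30% = 81%.
By spousal attribution (R2), Keanu Bakker is treated as also owning Kenji Okafor's interest in Quarry Capital LLC, giving 58% + 14% = 72%.
Chain via Summit Trust → Cobalt Realty LP (R1): 81% × 37% × 17% = 5.0949% of Fairlane Industries Corp.
Chain via Quarry Capital LLC → Ironwood Mining NL (R1): 72% × 91% × 13% = 8.5176% of Fairlane Industries Corp.
Aggregating (R3): 5.0949% + 8.5176% = 13.6125%.

13.6125%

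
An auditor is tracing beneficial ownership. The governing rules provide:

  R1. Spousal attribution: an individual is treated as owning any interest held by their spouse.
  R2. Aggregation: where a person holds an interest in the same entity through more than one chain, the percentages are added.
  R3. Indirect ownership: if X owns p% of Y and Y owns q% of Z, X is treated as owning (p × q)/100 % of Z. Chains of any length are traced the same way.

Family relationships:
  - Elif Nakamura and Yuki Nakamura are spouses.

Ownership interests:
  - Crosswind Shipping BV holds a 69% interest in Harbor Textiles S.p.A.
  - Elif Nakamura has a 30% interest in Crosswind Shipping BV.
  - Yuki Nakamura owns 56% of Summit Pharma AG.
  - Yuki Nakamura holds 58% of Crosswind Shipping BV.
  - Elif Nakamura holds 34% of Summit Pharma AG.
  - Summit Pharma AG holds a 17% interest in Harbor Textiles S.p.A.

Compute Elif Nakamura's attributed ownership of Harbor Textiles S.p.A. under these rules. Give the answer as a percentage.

76.02%

By spousal attribution (R1), Elif Nakamura is treated as also owning Yuki Nakamura's interest in Crosswind Shipping BV, giving 30% + 58% = 88%.
By spousal attribution (R1), Elif Nakamura is treated as also owning Yuki Nakamura's interest in Summit Pharma AG, giving 34% + 56% = 90%.
Chain via Crosswind Shipping BV (R3): 88% × 69% = 60.72% of Harbor Textiles S.p.A.
Chain via Summit Pharma AG (R3): 90% × 17% = 15.3% of Harbor Textiles S.p.A.
Aggregating (R2): 60.72% + 15.3% = 76.02%.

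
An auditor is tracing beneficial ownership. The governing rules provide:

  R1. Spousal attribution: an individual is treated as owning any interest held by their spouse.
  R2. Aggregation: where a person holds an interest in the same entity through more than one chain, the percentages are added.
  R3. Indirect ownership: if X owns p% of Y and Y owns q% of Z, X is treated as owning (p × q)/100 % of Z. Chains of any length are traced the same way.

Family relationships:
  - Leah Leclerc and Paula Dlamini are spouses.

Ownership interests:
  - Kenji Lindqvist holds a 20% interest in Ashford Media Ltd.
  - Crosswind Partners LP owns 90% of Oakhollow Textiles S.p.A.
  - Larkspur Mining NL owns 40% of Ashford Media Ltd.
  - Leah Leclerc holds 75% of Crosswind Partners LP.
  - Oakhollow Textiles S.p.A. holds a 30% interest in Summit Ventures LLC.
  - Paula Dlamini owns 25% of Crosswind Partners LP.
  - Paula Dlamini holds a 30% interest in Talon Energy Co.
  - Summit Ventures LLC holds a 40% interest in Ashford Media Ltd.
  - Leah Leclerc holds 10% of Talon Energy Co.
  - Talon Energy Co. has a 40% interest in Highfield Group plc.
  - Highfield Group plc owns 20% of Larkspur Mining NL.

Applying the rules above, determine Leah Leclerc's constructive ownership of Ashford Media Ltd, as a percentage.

12.08%

By spousal attribution (R1), Leah Leclerc is treated as also owning Paula Dlamini's interest in Talon Energy Co, giving 10% + 30% = 40%.
By spousal attribution (R1), Leah Leclerc is treated as also owning Paula Dlamini's interest in Crosswind Partners LP, giving 75% + 25% = 100%.
Chain via Talon Energy Co. → Highfield Group plc → Larkspur Mining NL (R3): 40% × 40% × 20% × 40% = 1.28% of Ashford Media Ltd.
Chain via Crosswind Partners LP → Oakhollow Textiles S.p.A. → Summit Ventures LLC (R3): 100% × 90% × 30% × 40% = 10.8% of Ashford Media Ltd.
Aggregating (R2): 1.28% + 10.8% = 12.08%.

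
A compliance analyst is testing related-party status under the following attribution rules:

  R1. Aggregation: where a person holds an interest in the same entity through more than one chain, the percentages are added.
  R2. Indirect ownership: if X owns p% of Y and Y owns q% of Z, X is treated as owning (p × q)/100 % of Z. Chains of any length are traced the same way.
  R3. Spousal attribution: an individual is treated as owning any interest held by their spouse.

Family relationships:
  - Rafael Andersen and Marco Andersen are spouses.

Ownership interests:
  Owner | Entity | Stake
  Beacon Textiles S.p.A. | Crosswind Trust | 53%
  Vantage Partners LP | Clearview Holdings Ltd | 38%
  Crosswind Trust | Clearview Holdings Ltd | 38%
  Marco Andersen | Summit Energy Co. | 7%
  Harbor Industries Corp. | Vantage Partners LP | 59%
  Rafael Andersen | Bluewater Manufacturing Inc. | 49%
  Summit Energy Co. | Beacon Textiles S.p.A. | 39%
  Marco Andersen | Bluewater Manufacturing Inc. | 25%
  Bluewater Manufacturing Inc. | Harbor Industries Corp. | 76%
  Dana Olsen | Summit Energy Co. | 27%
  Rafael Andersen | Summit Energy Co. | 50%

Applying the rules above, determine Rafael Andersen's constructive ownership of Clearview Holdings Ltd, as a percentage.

17.08613%

By spousal attribution (R3), Rafael Andersen is treated as also owning Marco Andersen's interest in Bluewater Manufacturing Inc, giving 49% + 25% = 74%.
By spousal attribution (R3), Rafael Andersen is treated as also owning Marco Andersen's interest in Summit Energy Co, giving 50% + 7% = 57%.
Chain via Bluewater Manufacturing Inc. → Harbor Industries Corp. → Vantage Partners LP (R2): 74% × 76% × 59% × 38% = 12.609008% of Clearview Holdings Ltd.
Chain via Summit Energy Co. → Beacon Textiles S.p.A. → Crosswind Trust (R2): 57% × 39% × 53% × 38% = 4.477122% of Clearview Holdings Ltd.
Aggregating (R1): 12.609008% + 4.477122% = 17.08613%.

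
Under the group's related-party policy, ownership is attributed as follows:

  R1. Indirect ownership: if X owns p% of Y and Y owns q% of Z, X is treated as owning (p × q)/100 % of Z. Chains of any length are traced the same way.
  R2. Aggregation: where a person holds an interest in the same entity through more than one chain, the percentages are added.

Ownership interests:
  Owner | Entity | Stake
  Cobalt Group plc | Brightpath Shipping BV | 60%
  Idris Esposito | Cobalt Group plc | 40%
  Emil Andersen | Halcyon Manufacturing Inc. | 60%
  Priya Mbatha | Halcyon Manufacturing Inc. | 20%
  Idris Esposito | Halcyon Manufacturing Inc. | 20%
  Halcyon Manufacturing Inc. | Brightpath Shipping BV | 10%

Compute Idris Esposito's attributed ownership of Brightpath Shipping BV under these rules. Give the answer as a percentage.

26%

Chain via Cobalt Group plc (R1): 40% × 60% = 24% of Brightpath Shipping BV.
Chain via Halcyon Manufacturing Inc. (R1): 20% × 10% = 2% of Brightpath Shipping BV.
Aggregating (R2): 24% + 2% = 26%.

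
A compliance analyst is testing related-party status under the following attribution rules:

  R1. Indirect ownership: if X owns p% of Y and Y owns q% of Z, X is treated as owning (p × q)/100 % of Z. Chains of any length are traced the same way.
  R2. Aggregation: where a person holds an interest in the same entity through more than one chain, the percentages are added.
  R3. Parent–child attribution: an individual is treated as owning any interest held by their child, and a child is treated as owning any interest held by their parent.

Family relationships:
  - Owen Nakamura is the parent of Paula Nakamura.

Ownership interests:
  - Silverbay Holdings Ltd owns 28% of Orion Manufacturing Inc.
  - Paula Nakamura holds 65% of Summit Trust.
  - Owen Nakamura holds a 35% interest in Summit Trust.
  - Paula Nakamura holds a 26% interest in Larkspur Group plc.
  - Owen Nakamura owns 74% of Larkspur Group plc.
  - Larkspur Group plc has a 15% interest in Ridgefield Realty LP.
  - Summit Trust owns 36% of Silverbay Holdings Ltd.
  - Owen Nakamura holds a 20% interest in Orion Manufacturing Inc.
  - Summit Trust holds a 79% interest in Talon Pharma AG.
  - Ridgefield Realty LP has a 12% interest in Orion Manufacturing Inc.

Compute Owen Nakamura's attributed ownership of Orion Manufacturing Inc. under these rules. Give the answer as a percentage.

31.88%

By parent–child attribution (R3), Owen Nakamura is treated as also owning Paula Nakamura's interest in Larkspur Group plc, giving 74% + 26% = 100%.
By parent–child attribution (R3), Owen Nakamura is treated as also owning Paula Nakamura's interest in Summit Trust, giving 35% + 65% = 100%.
Chain via Larkspur Group plc → Ridgefield Realty LP (R1): 100% × 15% × 12% = 1.8% of Orion Manufacturing Inc.
Chain via Summit Trust → Silverbay Holdings Ltd (R1): 100% × 36% × 28% = 10.08% of Orion Manufacturing Inc.
Direct interest in Orion Manufacturing Inc: 20%.
Aggregating (R2): 1.8% + 10.08% + 20% = 31.88%.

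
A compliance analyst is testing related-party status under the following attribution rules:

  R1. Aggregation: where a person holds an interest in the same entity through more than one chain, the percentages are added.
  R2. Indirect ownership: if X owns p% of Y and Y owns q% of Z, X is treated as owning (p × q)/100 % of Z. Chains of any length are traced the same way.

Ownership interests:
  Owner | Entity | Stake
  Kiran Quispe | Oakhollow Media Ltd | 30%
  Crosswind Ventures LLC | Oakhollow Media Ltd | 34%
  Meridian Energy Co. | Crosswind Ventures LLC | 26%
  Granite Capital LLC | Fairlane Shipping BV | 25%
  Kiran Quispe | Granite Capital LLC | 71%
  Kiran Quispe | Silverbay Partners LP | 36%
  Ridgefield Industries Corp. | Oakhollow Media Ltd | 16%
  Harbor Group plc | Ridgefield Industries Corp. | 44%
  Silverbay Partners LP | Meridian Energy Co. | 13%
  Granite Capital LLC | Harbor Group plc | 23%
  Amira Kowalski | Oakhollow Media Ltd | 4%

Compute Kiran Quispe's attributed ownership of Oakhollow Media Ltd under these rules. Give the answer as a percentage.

Chain via Granite Capital LLC → Harbor Group plc → Ridgefield Industries Corp. (R2): 71% × 23% × 44% × 16% = 1.149632% of Oakhollow Media Ltd.
Chain via Silverbay Partners LP → Meridian Energy Co. → Crosswind Ventures LLC (R2): 36% × 13% × 26% × 34% = 0.413712% of Oakhollow Media Ltd.
Direct interest in Oakhollow Media Ltd: 30%.
Aggregating (R1): 1.149632% + 0.413712% + 30% = 31.563344%.

31.563344%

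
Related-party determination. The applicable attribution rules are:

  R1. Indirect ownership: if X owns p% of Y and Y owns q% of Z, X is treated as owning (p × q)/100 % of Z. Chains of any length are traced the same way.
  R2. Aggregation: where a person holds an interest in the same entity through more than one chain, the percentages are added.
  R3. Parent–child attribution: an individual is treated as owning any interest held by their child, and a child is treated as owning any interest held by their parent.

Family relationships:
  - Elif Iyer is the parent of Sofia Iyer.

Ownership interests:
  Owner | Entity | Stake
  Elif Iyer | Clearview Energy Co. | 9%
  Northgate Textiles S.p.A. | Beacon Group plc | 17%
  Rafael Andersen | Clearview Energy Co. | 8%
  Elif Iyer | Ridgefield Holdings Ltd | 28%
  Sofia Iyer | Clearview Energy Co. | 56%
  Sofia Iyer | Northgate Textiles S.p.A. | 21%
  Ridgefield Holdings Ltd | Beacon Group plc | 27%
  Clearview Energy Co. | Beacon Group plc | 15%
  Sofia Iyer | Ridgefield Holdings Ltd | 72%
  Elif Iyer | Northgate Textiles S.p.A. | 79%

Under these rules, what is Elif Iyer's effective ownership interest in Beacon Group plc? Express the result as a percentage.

By parent–child attribution (R3), Elif Iyer is treated as also owning Sofia Iyer's interest in Ridgefield Holdings Ltd, giving 28% + 72% = 100%.
By parent–child attribution (R3), Elif Iyer is treated as also owning Sofia Iyer's interest in Clearview Energy Co, giving 9% + 56% = 65%.
By parent–child attribution (R3), Elif Iyer is treated as also owning Sofia Iyer's interest in Northgate Textiles S.p.A, giving 79% + 21% = 100%.
Chain via Ridgefield Holdings Ltd (R1): 100% × 27% = 27% of Beacon Group plc.
Chain via Clearview Energy Co. (R1): 65% × 15% = 9.75% of Beacon Group plc.
Chain via Northgate Textiles S.p.A. (R1): 100% × 17% = 17% of Beacon Group plc.
Aggregating (R2): 27% + 9.75% + 17% = 53.75%.

53.75%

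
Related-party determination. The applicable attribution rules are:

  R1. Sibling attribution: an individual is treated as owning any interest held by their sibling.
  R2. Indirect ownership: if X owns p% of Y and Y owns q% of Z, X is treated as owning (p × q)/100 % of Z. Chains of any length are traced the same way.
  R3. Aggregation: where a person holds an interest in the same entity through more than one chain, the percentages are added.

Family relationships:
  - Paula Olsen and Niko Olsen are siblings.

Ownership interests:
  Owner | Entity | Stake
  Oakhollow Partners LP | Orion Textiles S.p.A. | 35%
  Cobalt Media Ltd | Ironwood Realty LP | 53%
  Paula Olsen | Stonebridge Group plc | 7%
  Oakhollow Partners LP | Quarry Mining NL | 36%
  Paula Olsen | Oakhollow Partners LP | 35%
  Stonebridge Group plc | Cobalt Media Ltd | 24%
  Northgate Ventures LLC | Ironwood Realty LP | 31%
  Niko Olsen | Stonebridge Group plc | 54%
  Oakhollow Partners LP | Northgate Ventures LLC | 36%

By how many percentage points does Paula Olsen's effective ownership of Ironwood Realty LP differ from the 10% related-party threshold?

1.6652

By sibling attribution (R1), Paula Olsen is treated as also owning Niko Olsen's interest in Stonebridge Group plc, giving 7% + 54% = 61%.
Chain via Stonebridge Group plc → Cobalt Media Ltd (R2): 61% × 24% × 53% = 7.7592% of Ironwood Realty LP.
Chain via Oakhollow Partners LP → Northgate Ventures LLC (R2): 35% × 36% × 31% = 3.906% of Ironwood Realty LP.
Aggregating (R3): 7.7592% + 3.906% = 11.6652%.
11.6652% exceeds the 10% threshold by 1.6652 percentage points.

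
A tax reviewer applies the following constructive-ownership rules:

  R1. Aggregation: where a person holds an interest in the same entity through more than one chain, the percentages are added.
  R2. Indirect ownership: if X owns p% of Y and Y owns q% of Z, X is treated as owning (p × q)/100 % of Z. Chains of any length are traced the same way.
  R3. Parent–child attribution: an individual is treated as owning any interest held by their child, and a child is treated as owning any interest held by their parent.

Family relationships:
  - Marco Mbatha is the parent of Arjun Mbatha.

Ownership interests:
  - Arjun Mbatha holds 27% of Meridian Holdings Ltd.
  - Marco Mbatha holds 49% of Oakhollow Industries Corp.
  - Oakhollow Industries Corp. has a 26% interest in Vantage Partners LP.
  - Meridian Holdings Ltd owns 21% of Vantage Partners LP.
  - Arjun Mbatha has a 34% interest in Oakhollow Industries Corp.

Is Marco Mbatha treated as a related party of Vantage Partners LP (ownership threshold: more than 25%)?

By parent–child attribution (R3), Marco Mbatha is treated as also owning Arjun Mbatha's interest in Oakhollow Industries Corp, giving 49% + 34% = 83%.
By parent–child attribution (R3), Marco Mbatha is treated as owning Arjun Mbatha's 27% interest in Meridian Holdings Ltd.
Chain via Oakhollow Industries Corp. (R2): 83% × 26% = 21.58% of Vantage Partners LP.
Chain via Meridian Holdings Ltd (R2): 27% × 21% = 5.67% of Vantage Partners LP.
Aggregating (R1): 21.58% + 5.67% = 27.25%.
27.25% exceeds the 25% threshold, so Marco is a related party to Vantage Partners LP.

Yes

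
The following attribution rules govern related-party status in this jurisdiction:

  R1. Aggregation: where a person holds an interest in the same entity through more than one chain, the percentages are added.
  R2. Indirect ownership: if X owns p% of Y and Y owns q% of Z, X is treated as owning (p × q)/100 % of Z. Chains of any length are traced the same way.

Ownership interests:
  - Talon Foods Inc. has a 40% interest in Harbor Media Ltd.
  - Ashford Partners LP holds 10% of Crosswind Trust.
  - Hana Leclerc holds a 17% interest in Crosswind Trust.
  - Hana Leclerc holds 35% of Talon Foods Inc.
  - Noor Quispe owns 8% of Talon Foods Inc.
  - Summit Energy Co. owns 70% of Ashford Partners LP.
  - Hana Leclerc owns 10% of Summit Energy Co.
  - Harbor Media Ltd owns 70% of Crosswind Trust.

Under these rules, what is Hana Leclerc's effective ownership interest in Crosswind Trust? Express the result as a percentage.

Chain via Summit Energy Co. → Ashford Partners LP (R2): 10% × 70% × 10% = 0.7% of Crosswind Trust.
Chain via Talon Foods Inc. → Harbor Media Ltd (R2): 35% × 40% × 70% = 9.8% of Crosswind Trust.
Direct interest in Crosswind Trust: 17%.
Aggregating (R1): 0.7% + 9.8% + 17% = 27.5%.

27.5%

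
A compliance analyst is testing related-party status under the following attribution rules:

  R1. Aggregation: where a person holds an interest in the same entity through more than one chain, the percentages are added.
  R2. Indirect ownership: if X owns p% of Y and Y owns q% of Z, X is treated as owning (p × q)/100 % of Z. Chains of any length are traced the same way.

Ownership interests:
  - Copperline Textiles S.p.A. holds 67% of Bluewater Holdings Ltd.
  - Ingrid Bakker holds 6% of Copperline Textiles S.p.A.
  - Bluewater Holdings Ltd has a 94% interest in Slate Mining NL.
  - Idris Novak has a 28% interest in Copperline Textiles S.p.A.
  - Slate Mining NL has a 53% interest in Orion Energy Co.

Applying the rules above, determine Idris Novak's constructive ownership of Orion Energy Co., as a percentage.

9.346232%

Chain via Copperline Textiles S.p.A. → Bluewater Holdings Ltd → Slate Mining NL (R2): 28% × 67% × 94% × 53% = 9.346232% of Orion Energy Co.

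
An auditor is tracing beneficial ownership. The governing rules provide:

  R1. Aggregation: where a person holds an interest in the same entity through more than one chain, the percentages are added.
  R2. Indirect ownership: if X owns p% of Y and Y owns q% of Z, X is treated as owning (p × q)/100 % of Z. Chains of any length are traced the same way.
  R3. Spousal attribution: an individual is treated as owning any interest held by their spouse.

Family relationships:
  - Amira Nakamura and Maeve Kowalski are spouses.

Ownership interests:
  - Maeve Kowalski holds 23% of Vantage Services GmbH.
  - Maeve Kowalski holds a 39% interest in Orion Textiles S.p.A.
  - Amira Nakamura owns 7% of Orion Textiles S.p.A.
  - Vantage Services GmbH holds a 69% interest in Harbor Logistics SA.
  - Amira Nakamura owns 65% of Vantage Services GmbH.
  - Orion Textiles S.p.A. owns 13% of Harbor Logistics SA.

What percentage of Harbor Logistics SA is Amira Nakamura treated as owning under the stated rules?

By spousal attribution (R3), Amira Nakamura is treated as also owning Maeve Kowalski's interest in Orion Textiles S.p.A, giving 7% + 39% = 46%.
By spousal attribution (R3), Amira Nakamura is treated as also owning Maeve Kowalski's interest in Vantage Services GmbH, giving 65% + 23% = 88%.
Chain via Orion Textiles S.p.A. (R2): 46% × 13% = 5.98% of Harbor Logistics SA.
Chain via Vantage Services GmbH (R2): 88% × 69% = 60.72% of Harbor Logistics SA.
Aggregating (R1): 5.98% + 60.72% = 66.7%.

66.7%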